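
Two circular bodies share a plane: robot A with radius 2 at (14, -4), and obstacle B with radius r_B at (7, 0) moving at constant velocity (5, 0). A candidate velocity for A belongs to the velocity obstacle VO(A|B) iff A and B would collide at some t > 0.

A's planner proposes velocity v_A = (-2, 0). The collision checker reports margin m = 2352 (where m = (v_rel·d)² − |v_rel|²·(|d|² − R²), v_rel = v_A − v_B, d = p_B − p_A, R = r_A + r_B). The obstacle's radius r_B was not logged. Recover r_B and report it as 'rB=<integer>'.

m = 2352
d = (-7, 4);  v_rel = (-7, 0),  |v_rel|² = 49
v_rel×d = (-7)·(4) − (0)·(-7) = -28
since m = R²·49 − (-28)²:  R² = (784 + 2352) / 49 = 64
R = √64 = 8  ⇒  r_B = 8 − 2 = 6

rB=6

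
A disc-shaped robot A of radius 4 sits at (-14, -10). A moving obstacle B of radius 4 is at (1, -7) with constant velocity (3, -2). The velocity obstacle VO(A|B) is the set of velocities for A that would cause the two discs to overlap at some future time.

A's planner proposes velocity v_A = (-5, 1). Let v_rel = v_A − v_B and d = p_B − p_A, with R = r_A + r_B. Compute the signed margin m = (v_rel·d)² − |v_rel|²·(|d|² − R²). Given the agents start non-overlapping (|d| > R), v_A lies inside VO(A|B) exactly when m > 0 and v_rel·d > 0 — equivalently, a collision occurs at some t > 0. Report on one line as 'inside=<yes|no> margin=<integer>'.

d = (15, 3),  |d|² = 234;  R = 4+4 = 8,  c = 234−8² = 170
v_rel = (-8, 3),  |v_rel|² = 73;  v_rel·d = (-8)·(15) + (3)·(3) = -111
73·t² + 222·t + 170 = 0  ⇒  m = (-111)² − 73·170 = -89
m = -89 < 0,  v_rel·d = -111 < 0  ⇒  outside

inside=no margin=-89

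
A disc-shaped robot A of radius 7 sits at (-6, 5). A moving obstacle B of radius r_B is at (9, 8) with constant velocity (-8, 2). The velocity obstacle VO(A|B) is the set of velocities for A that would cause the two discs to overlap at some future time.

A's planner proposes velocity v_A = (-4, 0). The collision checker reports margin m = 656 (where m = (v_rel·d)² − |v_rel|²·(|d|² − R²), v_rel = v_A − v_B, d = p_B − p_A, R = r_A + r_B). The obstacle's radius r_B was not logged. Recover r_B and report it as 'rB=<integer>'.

m = 656
d = (15, 3);  v_rel = (4, -2),  |v_rel|² = 20
v_rel×d = (4)·(3) − (-2)·(15) = 42
since m = R²·20 − 42²:  R² = (1764 + 656) / 20 = 121
R = √121 = 11  ⇒  r_B = 11 − 7 = 4

rB=4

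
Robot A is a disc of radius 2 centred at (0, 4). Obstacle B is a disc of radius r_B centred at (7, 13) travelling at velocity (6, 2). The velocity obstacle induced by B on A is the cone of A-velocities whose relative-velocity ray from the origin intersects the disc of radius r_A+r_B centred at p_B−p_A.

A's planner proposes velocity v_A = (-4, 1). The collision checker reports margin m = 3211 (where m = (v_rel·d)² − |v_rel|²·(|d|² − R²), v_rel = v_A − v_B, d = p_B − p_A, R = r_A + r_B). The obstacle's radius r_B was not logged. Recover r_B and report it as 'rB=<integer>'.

m = 3211
d = (7, 9);  v_rel = (-10, -1),  |v_rel|² = 101
v_rel×d = (-10)·(9) − (-1)·(7) = -83
since m = R²·101 − (-83)²:  R² = (6889 + 3211) / 101 = 100
R = √100 = 10  ⇒  r_B = 10 − 2 = 8

rB=8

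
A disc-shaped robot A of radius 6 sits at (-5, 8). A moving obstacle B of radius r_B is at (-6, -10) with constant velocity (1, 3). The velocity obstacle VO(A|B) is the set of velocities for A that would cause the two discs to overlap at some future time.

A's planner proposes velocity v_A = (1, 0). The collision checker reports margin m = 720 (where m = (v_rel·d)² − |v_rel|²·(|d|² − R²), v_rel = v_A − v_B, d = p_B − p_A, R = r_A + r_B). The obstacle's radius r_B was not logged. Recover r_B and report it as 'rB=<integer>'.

m = 720
d = (-1, -18);  v_rel = (0, -3),  |v_rel|² = 9
v_rel×d = (0)·(-18) − (-3)·(-1) = -3
since m = R²·9 − (-3)²:  R² = (9 + 720) / 9 = 81
R = √81 = 9  ⇒  r_B = 9 − 6 = 3

rB=3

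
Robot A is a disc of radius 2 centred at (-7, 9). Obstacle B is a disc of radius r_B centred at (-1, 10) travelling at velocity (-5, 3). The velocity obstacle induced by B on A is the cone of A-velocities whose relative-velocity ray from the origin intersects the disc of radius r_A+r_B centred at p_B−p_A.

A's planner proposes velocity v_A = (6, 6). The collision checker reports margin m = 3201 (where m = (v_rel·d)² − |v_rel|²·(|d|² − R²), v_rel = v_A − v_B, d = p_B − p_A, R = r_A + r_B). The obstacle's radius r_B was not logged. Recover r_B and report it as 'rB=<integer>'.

m = 3201
d = (6, 1);  v_rel = (11, 3),  |v_rel|² = 130
v_rel×d = (11)·(1) − (3)·(6) = -7
since m = R²·130 − (-7)²:  R² = (49 + 3201) / 130 = 25
R = √25 = 5  ⇒  r_B = 5 − 2 = 3

rB=3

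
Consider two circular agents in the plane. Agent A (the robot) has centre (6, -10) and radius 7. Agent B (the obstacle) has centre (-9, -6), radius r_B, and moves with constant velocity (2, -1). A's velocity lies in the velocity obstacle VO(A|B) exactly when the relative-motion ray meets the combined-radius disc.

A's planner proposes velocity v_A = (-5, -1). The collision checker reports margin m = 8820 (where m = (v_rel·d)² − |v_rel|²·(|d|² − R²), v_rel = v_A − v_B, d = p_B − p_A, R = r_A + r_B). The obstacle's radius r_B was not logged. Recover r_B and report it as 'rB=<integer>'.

m = 8820
d = (-15, 4);  v_rel = (-7, 0),  |v_rel|² = 49
v_rel×d = (-7)·(4) − (0)·(-15) = -28
since m = R²·49 − (-28)²:  R² = (784 + 8820) / 49 = 196
R = √196 = 14  ⇒  r_B = 14 − 7 = 7

rB=7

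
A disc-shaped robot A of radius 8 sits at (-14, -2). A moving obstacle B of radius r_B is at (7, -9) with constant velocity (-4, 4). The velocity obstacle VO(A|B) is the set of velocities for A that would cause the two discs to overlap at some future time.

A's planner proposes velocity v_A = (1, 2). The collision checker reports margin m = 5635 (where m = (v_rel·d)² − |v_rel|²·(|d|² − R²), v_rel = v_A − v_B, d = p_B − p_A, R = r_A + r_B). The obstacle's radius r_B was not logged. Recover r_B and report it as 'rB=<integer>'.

m = 5635
d = (21, -7);  v_rel = (5, -2),  |v_rel|² = 29
v_rel×d = (5)·(-7) − (-2)·(21) = 7
since m = R²·29 − 7²:  R² = (49 + 5635) / 29 = 196
R = √196 = 14  ⇒  r_B = 14 − 8 = 6

rB=6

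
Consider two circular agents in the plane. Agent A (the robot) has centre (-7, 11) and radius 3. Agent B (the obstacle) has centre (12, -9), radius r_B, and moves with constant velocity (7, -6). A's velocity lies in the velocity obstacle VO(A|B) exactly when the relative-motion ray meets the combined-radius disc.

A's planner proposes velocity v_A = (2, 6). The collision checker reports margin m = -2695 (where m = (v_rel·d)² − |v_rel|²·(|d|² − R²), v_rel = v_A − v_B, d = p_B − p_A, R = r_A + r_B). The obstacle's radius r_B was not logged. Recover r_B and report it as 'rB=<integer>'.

m = -2695
d = (19, -20);  v_rel = (-5, 12),  |v_rel|² = 169
v_rel×d = (-5)·(-20) − (12)·(19) = -128
since m = R²·169 − (-128)²:  R² = (16384 + -2695) / 169 = 81
R = √81 = 9  ⇒  r_B = 9 − 3 = 6

rB=6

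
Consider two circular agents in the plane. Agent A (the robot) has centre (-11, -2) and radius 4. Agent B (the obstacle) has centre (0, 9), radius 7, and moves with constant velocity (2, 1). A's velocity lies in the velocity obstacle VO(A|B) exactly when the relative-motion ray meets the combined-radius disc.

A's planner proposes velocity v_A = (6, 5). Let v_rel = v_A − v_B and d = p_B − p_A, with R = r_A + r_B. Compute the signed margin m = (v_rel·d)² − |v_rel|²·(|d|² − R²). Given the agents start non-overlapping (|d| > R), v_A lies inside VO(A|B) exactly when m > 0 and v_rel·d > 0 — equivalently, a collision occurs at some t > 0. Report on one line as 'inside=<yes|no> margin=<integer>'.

d = (11, 11),  |d|² = 242;  R = 4+7 = 11,  c = 242−11² = 121
v_rel = (4, 4),  |v_rel|² = 32;  v_rel·d = (4)·(11) + (4)·(11) = 88
32·t² − 176·t + 121 = 0  ⇒  m = 88² − 32·121 = 3872
m = 3872 > 0,  v_rel·d = 88 > 0  ⇒  inside

inside=yes margin=3872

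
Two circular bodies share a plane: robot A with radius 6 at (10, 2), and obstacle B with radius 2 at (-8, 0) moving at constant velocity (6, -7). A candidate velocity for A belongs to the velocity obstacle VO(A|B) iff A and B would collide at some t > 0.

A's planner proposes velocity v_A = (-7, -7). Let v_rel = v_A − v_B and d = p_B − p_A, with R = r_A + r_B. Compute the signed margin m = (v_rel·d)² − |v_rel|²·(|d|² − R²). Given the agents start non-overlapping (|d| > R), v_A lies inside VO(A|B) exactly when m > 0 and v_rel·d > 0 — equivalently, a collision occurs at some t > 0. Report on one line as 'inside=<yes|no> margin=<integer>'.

d = (-18, -2),  |d|² = 328;  R = 6+2 = 8,  c = 328−8² = 264
v_rel = (-13, 0),  |v_rel|² = 169;  v_rel·d = (-13)·(-18) + (0)·(-2) = 234
169·t² − 468·t + 264 = 0  ⇒  m = 234² − 169·264 = 10140
m = 10140 > 0,  v_rel·d = 234 > 0  ⇒  inside

inside=yes margin=10140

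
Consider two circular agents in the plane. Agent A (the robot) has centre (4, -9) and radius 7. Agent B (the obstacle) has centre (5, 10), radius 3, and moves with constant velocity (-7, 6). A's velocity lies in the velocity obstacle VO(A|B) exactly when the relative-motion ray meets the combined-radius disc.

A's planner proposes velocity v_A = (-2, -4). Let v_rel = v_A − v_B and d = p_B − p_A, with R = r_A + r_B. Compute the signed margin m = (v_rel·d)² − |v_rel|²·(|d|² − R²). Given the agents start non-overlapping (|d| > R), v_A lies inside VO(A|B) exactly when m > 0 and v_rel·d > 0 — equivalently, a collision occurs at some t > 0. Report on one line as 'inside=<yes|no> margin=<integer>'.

d = (1, 19),  |d|² = 362;  R = 7+3 = 10,  c = 362−10² = 262
v_rel = (5, -10),  |v_rel|² = 125;  v_rel·d = (5)·(1) + (-10)·(19) = -185
125·t² + 370·t + 262 = 0  ⇒  m = (-185)² − 125·262 = 1475
m = 1475 > 0,  v_rel·d = -185 < 0  ⇒  outside

inside=no margin=1475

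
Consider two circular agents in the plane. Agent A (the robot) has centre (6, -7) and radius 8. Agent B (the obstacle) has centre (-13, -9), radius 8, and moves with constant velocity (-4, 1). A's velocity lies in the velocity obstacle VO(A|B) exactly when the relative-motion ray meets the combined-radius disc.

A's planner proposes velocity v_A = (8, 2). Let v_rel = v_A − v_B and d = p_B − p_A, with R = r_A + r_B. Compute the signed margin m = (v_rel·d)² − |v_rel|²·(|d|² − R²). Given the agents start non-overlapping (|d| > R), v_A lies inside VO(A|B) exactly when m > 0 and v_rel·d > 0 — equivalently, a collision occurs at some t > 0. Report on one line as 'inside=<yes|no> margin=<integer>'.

d = (-19, -2),  |d|² = 365;  R = 8+8 = 16,  c = 365−16² = 109
v_rel = (12, 1),  |v_rel|² = 145;  v_rel·d = (12)·(-19) + (1)·(-2) = -230
145·t² + 460·t + 109 = 0  ⇒  m = (-230)² − 145·109 = 37095
m = 37095 > 0,  v_rel·d = -230 < 0  ⇒  outside

inside=no margin=37095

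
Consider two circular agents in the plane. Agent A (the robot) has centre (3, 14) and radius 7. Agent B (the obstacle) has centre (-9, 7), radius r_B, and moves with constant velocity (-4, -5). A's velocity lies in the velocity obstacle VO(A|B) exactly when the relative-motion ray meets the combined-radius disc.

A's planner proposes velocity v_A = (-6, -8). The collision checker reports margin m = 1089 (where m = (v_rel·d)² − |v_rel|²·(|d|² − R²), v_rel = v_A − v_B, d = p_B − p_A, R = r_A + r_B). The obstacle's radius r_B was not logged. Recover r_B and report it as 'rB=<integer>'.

m = 1089
d = (-12, -7);  v_rel = (-2, -3),  |v_rel|² = 13
v_rel×d = (-2)·(-7) − (-3)·(-12) = -22
since m = R²·13 − (-22)²:  R² = (484 + 1089) / 13 = 121
R = √121 = 11  ⇒  r_B = 11 − 7 = 4

rB=4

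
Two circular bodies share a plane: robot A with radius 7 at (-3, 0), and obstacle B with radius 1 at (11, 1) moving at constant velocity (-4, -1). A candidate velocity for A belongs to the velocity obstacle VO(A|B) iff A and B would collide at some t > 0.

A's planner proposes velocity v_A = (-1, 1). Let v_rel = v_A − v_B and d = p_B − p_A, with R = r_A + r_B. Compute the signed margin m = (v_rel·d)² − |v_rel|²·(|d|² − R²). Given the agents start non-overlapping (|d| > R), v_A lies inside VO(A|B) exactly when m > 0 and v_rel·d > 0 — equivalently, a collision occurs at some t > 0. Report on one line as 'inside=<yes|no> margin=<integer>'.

d = (14, 1),  |d|² = 197;  R = 7+1 = 8,  c = 197−8² = 133
v_rel = (3, 2),  |v_rel|² = 13;  v_rel·d = (3)·(14) + (2)·(1) = 44
13·t² − 88·t + 133 = 0  ⇒  m = 44² − 13·133 = 207
m = 207 > 0,  v_rel·d = 44 > 0  ⇒  inside

inside=yes margin=207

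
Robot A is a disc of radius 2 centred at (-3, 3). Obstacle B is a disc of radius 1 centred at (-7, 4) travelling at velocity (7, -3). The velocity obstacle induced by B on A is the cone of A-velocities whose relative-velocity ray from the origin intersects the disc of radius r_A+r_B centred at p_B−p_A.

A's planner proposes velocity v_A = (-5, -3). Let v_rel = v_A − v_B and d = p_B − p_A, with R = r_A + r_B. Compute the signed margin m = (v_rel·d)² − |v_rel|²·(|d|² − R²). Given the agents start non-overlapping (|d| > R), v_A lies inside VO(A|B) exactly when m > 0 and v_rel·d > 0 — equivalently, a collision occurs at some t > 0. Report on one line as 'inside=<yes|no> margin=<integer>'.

d = (-4, 1),  |d|² = 17;  R = 2+1 = 3,  c = 17−3² = 8
v_rel = (-12, 0),  |v_rel|² = 144;  v_rel·d = (-12)·(-4) + (0)·(1) = 48
144·t² − 96·t + 8 = 0  ⇒  m = 48² − 144·8 = 1152
m = 1152 > 0,  v_rel·d = 48 > 0  ⇒  inside

inside=yes margin=1152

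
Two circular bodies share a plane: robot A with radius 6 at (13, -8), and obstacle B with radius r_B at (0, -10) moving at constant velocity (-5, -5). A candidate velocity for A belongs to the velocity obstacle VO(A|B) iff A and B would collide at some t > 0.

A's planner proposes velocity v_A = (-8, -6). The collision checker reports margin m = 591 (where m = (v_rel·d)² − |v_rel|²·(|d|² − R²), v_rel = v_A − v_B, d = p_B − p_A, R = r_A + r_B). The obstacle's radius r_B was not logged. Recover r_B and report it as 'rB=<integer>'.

m = 591
d = (-13, -2);  v_rel = (-3, -1),  |v_rel|² = 10
v_rel×d = (-3)·(-2) − (-1)·(-13) = -7
since m = R²·10 − (-7)²:  R² = (49 + 591) / 10 = 64
R = √64 = 8  ⇒  r_B = 8 − 6 = 2

rB=2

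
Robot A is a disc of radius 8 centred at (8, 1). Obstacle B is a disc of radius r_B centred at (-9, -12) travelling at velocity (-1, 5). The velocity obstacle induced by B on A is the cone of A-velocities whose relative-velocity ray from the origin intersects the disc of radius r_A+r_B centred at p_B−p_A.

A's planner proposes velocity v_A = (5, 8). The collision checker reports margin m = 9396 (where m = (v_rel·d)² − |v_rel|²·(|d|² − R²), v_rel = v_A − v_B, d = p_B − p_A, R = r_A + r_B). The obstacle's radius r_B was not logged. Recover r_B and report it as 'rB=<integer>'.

m = 9396
d = (-17, -13);  v_rel = (6, 3),  |v_rel|² = 45
v_rel×d = (6)·(-13) − (3)·(-17) = -27
since m = R²·45 − (-27)²:  R² = (729 + 9396) / 45 = 225
R = √225 = 15  ⇒  r_B = 15 − 8 = 7

rB=7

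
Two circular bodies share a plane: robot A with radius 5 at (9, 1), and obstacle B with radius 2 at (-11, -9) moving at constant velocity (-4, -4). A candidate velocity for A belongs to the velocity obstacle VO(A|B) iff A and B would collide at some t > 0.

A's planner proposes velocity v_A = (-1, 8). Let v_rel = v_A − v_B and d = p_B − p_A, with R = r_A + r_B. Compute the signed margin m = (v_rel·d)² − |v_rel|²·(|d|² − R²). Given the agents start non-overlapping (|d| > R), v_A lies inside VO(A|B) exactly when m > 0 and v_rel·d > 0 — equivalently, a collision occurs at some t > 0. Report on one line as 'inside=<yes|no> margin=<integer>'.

d = (-20, -10),  |d|² = 500;  R = 5+2 = 7,  c = 500−7² = 451
v_rel = (3, 12),  |v_rel|² = 153;  v_rel·d = (3)·(-20) + (12)·(-10) = -180
153·t² + 360·t + 451 = 0  ⇒  m = (-180)² − 153·451 = -36603
m = -36603 < 0,  v_rel·d = -180 < 0  ⇒  outside

inside=no margin=-36603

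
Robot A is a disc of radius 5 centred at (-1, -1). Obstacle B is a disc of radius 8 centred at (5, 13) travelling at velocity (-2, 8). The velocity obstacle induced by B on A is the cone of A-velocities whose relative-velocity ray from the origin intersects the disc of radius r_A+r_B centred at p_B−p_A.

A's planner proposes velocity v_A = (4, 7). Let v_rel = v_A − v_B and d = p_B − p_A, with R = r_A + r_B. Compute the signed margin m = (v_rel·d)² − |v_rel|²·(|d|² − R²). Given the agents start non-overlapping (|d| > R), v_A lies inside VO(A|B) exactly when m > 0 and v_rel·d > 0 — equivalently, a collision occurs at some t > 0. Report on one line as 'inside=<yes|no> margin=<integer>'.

d = (6, 14),  |d|² = 232;  R = 5+8 = 13,  c = 232−13² = 63
v_rel = (6, -1),  |v_rel|² = 37;  v_rel·d = (6)·(6) + (-1)·(14) = 22
37·t² − 44·t + 63 = 0  ⇒  m = 22² − 37·63 = -1847
m = -1847 < 0,  v_rel·d = 22 > 0  ⇒  outside

inside=no margin=-1847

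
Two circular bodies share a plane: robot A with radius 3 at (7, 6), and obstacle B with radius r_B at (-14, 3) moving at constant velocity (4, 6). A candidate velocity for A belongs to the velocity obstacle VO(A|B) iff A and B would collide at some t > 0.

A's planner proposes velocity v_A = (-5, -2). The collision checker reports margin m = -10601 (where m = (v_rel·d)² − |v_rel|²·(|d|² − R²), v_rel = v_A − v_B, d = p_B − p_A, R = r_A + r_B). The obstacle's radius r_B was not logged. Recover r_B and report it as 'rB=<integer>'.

m = -10601
d = (-21, -3);  v_rel = (-9, -8),  |v_rel|² = 145
v_rel×d = (-9)·(-3) − (-8)·(-21) = -141
since m = R²·145 − (-141)²:  R² = (19881 + -10601) / 145 = 64
R = √64 = 8  ⇒  r_B = 8 − 3 = 5

rB=5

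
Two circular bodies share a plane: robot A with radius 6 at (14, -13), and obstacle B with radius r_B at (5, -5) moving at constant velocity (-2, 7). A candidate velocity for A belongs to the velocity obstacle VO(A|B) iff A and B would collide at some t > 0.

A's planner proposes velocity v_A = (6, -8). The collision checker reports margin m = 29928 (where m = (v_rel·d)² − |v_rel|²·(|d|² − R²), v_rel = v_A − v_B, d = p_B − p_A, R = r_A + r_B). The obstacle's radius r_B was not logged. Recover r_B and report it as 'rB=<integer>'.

m = 29928
d = (-9, 8);  v_rel = (8, -15),  |v_rel|² = 289
v_rel×d = (8)·(8) − (-15)·(-9) = -71
since m = R²·289 − (-71)²:  R² = (5041 + 29928) / 289 = 121
R = √121 = 11  ⇒  r_B = 11 − 6 = 5

rB=5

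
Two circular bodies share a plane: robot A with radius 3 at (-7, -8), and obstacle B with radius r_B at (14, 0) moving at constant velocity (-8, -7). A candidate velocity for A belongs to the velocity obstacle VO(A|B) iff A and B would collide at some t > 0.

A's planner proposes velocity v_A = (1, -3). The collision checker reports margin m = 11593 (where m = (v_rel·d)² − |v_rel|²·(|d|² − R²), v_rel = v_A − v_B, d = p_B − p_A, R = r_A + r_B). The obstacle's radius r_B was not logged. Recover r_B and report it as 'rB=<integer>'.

m = 11593
d = (21, 8);  v_rel = (9, 4),  |v_rel|² = 97
v_rel×d = (9)·(8) − (4)·(21) = -12
since m = R²·97 − (-12)²:  R² = (144 + 11593) / 97 = 121
R = √121 = 11  ⇒  r_B = 11 − 3 = 8

rB=8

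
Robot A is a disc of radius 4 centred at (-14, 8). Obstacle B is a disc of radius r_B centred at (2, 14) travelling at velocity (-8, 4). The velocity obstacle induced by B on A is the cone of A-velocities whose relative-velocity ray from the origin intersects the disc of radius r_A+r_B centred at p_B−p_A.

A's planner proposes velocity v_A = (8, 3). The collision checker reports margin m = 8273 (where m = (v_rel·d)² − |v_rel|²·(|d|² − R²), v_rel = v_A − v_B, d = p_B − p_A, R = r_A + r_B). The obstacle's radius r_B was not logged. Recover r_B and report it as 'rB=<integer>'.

m = 8273
d = (16, 6);  v_rel = (16, -1),  |v_rel|² = 257
v_rel×d = (16)·(6) − (-1)·(16) = 112
since m = R²·257 − 112²:  R² = (12544 + 8273) / 257 = 81
R = √81 = 9  ⇒  r_B = 9 − 4 = 5

rB=5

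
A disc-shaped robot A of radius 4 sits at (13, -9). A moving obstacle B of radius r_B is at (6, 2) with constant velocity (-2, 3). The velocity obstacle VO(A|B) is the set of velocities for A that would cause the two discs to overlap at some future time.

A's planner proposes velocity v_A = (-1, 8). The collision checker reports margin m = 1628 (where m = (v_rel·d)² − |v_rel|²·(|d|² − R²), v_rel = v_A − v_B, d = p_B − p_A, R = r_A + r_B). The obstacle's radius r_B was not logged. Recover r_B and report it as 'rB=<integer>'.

m = 1628
d = (-7, 11);  v_rel = (1, 5),  |v_rel|² = 26
v_rel×d = (1)·(11) − (5)·(-7) = 46
since m = R²·26 − 46²:  R² = (2116 + 1628) / 26 = 144
R = √144 = 12  ⇒  r_B = 12 − 4 = 8

rB=8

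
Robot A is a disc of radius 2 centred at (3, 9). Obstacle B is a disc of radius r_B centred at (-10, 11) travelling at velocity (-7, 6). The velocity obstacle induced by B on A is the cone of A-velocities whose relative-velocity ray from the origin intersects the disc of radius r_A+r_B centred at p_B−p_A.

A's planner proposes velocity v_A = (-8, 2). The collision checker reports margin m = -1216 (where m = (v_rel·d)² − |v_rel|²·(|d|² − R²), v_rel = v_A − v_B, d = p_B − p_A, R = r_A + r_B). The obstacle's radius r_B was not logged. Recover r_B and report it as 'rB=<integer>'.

m = -1216
d = (-13, 2);  v_rel = (-1, -4),  |v_rel|² = 17
v_rel×d = (-1)·(2) − (-4)·(-13) = -54
since m = R²·17 − (-54)²:  R² = (2916 + -1216) / 17 = 100
R = √100 = 10  ⇒  r_B = 10 − 2 = 8

rB=8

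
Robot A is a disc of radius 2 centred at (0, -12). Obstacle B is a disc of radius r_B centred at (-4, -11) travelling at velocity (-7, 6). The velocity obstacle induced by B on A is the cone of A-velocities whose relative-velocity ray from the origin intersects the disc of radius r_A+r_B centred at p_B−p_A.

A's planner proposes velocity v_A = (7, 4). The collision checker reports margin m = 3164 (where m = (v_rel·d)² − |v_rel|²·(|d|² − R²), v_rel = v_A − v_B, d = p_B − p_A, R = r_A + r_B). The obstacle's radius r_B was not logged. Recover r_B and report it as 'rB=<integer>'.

m = 3164
d = (-4, 1);  v_rel = (14, -2),  |v_rel|² = 200
v_rel×d = (14)·(1) − (-2)·(-4) = 6
since m = R²·200 − 6²:  R² = (36 + 3164) / 200 = 16
R = √16 = 4  ⇒  r_B = 4 − 2 = 2

rB=2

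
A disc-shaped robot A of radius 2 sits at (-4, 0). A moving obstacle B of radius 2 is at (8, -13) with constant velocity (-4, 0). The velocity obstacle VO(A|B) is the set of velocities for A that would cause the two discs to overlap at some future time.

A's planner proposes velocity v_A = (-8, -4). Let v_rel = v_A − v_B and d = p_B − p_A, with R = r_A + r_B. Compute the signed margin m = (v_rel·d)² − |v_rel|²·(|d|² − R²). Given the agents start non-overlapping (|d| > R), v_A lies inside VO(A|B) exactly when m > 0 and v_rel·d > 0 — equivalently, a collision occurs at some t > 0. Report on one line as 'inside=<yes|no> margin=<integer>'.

d = (12, -13),  |d|² = 313;  R = 2+2 = 4,  c = 313−4² = 297
v_rel = (-4, -4),  |v_rel|² = 32;  v_rel·d = (-4)·(12) + (-4)·(-13) = 4
32·t² − 8·t + 297 = 0  ⇒  m = 4² − 32·297 = -9488
m = -9488 < 0,  v_rel·d = 4 > 0  ⇒  outside

inside=no margin=-9488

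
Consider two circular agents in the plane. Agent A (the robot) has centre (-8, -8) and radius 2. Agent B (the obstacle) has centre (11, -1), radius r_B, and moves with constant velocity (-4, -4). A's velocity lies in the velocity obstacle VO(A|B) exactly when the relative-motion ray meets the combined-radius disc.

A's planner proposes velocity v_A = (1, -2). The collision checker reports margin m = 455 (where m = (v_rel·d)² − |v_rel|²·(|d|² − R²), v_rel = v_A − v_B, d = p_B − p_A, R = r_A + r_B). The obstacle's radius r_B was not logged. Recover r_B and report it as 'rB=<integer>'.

m = 455
d = (19, 7);  v_rel = (5, 2),  |v_rel|² = 29
v_rel×d = (5)·(7) − (2)·(19) = -3
since m = R²·29 − (-3)²:  R² = (9 + 455) / 29 = 16
R = √16 = 4  ⇒  r_B = 4 − 2 = 2

rB=2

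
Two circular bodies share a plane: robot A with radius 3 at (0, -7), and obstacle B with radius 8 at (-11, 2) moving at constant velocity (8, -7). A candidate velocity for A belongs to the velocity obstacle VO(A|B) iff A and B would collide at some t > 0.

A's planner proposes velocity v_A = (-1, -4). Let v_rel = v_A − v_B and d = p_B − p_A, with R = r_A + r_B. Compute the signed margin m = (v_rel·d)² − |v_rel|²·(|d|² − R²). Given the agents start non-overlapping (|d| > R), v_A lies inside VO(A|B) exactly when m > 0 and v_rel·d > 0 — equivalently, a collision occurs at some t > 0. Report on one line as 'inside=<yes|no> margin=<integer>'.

d = (-11, 9),  |d|² = 202;  R = 3+8 = 11,  c = 202−11² = 81
v_rel = (-9, 3),  |v_rel|² = 90;  v_rel·d = (-9)·(-11) + (3)·(9) = 126
90·t² − 252·t + 81 = 0  ⇒  m = 126² − 90·81 = 8586
m = 8586 > 0,  v_rel·d = 126 > 0  ⇒  inside

inside=yes margin=8586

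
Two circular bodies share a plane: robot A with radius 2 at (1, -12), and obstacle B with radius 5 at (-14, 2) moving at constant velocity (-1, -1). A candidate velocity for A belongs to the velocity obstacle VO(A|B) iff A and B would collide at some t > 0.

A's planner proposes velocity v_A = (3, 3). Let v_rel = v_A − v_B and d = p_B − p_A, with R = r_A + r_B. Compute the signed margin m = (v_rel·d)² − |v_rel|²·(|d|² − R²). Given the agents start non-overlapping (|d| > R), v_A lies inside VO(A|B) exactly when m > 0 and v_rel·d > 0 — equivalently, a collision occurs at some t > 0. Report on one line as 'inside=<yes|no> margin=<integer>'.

d = (-15, 14),  |d|² = 421;  R = 2+5 = 7,  c = 421−7² = 372
v_rel = (4, 4),  |v_rel|² = 32;  v_rel·d = (4)·(-15) + (4)·(14) = -4
32·t² + 8·t + 372 = 0  ⇒  m = (-4)² − 32·372 = -11888
m = -11888 < 0,  v_rel·d = -4 < 0  ⇒  outside

inside=no margin=-11888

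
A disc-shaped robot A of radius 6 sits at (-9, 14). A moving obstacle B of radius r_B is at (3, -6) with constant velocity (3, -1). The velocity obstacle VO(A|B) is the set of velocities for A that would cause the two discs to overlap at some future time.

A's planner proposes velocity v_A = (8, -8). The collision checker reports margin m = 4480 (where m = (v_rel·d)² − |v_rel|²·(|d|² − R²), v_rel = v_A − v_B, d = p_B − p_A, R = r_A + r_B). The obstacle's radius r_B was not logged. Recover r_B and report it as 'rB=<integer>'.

m = 4480
d = (12, -20);  v_rel = (5, -7),  |v_rel|² = 74
v_rel×d = (5)·(-20) − (-7)·(12) = -16
since m = R²·74 − (-16)²:  R² = (256 + 4480) / 74 = 64
R = √64 = 8  ⇒  r_B = 8 − 6 = 2

rB=2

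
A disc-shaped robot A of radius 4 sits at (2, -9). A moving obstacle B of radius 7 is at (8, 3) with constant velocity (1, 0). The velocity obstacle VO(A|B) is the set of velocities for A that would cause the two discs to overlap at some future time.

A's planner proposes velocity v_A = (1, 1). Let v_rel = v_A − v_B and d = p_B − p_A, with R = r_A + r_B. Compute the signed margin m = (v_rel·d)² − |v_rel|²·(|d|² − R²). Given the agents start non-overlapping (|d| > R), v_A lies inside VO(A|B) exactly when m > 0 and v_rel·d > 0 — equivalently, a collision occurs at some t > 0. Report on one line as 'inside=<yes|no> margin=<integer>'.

d = (6, 12),  |d|² = 180;  R = 4+7 = 11,  c = 180−11² = 59
v_rel = (0, 1),  |v_rel|² = 1;  v_rel·d = (0)·(6) + (1)·(12) = 12
1·t² − 24·t + 59 = 0  ⇒  m = 12² − 1·59 = 85
m = 85 > 0,  v_rel·d = 12 > 0  ⇒  inside

inside=yes margin=85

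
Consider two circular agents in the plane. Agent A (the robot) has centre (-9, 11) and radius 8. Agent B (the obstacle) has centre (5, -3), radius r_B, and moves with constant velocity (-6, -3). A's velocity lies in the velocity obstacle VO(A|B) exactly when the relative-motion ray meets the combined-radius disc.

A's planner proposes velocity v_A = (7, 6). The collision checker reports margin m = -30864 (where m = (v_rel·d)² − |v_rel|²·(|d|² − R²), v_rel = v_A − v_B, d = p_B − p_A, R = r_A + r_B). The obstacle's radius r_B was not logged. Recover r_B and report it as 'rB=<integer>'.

m = -30864
d = (14, -14);  v_rel = (13, 9),  |v_rel|² = 250
v_rel×d = (13)·(-14) − (9)·(14) = -308
since m = R²·250 − (-308)²:  R² = (94864 + -30864) / 250 = 256
R = √256 = 16  ⇒  r_B = 16 − 8 = 8

rB=8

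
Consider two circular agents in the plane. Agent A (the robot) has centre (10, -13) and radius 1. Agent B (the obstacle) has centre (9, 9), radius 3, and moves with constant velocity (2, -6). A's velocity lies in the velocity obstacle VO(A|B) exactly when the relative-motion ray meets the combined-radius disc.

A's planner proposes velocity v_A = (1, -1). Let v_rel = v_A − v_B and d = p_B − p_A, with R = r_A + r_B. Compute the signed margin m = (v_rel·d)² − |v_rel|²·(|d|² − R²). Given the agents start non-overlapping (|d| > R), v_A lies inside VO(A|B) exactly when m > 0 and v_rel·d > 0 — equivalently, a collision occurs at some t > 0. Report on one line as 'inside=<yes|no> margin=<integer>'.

d = (-1, 22),  |d|² = 485;  R = 1+3 = 4,  c = 485−4² = 469
v_rel = (-1, 5),  |v_rel|² = 26;  v_rel·d = (-1)·(-1) + (5)·(22) = 111
26·t² − 222·t + 469 = 0  ⇒  m = 111² − 26·469 = 127
m = 127 > 0,  v_rel·d = 111 > 0  ⇒  inside

inside=yes margin=127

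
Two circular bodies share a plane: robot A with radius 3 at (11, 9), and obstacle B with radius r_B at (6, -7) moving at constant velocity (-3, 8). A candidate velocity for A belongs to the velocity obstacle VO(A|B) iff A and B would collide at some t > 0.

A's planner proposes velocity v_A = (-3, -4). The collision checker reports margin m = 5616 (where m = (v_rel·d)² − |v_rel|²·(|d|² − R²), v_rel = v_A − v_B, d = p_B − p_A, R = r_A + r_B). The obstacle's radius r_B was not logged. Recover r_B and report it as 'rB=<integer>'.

m = 5616
d = (-5, -16);  v_rel = (0, -12),  |v_rel|² = 144
v_rel×d = (0)·(-16) − (-12)·(-5) = -60
since m = R²·144 − (-60)²:  R² = (3600 + 5616) / 144 = 64
R = √64 = 8  ⇒  r_B = 8 − 3 = 5

rB=5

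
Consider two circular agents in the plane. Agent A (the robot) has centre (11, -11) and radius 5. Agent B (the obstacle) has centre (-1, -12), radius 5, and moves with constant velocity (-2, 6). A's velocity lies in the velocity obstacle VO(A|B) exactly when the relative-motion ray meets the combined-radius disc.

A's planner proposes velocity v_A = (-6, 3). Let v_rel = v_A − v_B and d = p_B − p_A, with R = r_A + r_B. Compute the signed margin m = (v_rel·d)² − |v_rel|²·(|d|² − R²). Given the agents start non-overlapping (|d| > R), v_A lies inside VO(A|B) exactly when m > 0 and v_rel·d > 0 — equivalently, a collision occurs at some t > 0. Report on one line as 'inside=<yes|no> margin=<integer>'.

d = (-12, -1),  |d|² = 145;  R = 5+5 = 10,  c = 145−10² = 45
v_rel = (-4, -3),  |v_rel|² = 25;  v_rel·d = (-4)·(-12) + (-3)·(-1) = 51
25·t² − 102·t + 45 = 0  ⇒  m = 51² − 25·45 = 1476
m = 1476 > 0,  v_rel·d = 51 > 0  ⇒  inside

inside=yes margin=1476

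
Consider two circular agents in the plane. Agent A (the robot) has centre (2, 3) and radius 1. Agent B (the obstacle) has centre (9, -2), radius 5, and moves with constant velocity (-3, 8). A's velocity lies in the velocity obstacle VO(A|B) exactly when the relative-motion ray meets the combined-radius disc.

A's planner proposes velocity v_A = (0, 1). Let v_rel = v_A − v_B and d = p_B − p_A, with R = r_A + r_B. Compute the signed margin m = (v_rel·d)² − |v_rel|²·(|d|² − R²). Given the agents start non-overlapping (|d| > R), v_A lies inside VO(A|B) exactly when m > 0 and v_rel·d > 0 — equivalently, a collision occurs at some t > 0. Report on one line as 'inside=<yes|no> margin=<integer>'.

d = (7, -5),  |d|² = 74;  R = 1+5 = 6,  c = 74−6² = 38
v_rel = (3, -7),  |v_rel|² = 58;  v_rel·d = (3)·(7) + (-7)·(-5) = 56
58·t² − 112·t + 38 = 0  ⇒  m = 56² − 58·38 = 932
m = 932 > 0,  v_rel·d = 56 > 0  ⇒  inside

inside=yes margin=932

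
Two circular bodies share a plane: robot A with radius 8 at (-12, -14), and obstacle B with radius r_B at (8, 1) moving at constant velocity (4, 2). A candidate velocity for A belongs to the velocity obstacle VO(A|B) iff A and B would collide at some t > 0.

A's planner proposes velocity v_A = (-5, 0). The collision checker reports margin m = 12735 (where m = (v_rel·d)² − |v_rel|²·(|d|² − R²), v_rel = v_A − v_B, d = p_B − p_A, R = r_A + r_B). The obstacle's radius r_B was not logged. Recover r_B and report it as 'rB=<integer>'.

m = 12735
d = (20, 15);  v_rel = (-9, -2),  |v_rel|² = 85
v_rel×d = (-9)·(15) − (-2)·(20) = -95
since m = R²·85 − (-95)²:  R² = (9025 + 12735) / 85 = 256
R = √256 = 16  ⇒  r_B = 16 − 8 = 8

rB=8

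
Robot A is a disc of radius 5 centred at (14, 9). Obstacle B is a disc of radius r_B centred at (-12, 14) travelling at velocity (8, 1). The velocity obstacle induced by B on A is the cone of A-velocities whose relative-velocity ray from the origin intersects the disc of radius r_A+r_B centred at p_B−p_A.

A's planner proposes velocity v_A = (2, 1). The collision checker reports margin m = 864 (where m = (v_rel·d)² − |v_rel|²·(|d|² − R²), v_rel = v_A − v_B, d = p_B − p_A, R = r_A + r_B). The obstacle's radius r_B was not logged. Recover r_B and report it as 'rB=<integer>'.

m = 864
d = (-26, 5);  v_rel = (-6, 0),  |v_rel|² = 36
v_rel×d = (-6)·(5) − (0)·(-26) = -30
since m = R²·36 − (-30)²:  R² = (900 + 864) / 36 = 49
R = √49 = 7  ⇒  r_B = 7 − 5 = 2

rB=2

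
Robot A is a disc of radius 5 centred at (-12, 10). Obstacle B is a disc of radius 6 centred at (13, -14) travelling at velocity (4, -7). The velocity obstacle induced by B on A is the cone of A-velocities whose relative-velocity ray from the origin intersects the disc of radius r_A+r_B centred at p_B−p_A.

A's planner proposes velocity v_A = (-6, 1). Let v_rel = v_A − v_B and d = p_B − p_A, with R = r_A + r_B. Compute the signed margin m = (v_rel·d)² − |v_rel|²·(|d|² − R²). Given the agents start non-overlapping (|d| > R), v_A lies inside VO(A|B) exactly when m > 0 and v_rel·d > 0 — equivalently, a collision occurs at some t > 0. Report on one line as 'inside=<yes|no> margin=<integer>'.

d = (25, -24),  |d|² = 1201;  R = 5+6 = 11,  c = 1201−11² = 1080
v_rel = (-10, 8),  |v_rel|² = 164;  v_rel·d = (-10)·(25) + (8)·(-24) = -442
164·t² + 884·t + 1080 = 0  ⇒  m = (-442)² − 164·1080 = 18244
m = 18244 > 0,  v_rel·d = -442 < 0  ⇒  outside

inside=no margin=18244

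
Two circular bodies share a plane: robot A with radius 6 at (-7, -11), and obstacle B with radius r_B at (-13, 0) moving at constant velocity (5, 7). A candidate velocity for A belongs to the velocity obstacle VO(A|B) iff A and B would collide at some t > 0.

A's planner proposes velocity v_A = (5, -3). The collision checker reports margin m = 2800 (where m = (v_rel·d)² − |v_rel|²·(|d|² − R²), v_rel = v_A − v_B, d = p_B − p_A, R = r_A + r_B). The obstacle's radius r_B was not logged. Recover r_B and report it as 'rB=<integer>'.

m = 2800
d = (-6, 11);  v_rel = (0, -10),  |v_rel|² = 100
v_rel×d = (0)·(11) − (-10)·(-6) = -60
since m = R²·100 − (-60)²:  R² = (3600 + 2800) / 100 = 64
R = √64 = 8  ⇒  r_B = 8 − 6 = 2

rB=2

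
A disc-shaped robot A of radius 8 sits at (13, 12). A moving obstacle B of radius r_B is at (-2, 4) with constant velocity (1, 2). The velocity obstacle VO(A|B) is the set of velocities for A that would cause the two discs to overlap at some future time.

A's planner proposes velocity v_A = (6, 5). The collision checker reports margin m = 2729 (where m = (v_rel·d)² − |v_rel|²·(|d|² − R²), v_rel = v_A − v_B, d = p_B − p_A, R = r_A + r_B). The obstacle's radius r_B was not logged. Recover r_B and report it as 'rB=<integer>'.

m = 2729
d = (-15, -8);  v_rel = (5, 3),  |v_rel|² = 34
v_rel×d = (5)·(-8) − (3)·(-15) = 5
since m = R²·34 − 5²:  R² = (25 + 2729) / 34 = 81
R = √81 = 9  ⇒  r_B = 9 − 8 = 1

rB=1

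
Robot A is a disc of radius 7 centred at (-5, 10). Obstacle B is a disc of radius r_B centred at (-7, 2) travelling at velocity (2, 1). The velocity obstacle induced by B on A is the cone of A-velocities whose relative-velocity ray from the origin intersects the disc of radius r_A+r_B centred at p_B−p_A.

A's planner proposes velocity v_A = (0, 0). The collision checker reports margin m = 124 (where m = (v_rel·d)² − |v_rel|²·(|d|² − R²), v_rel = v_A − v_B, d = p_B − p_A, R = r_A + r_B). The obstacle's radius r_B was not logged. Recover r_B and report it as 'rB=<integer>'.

m = 124
d = (-2, -8);  v_rel = (-2, -1),  |v_rel|² = 5
v_rel×d = (-2)·(-8) − (-1)·(-2) = 14
since m = R²·5 − 14²:  R² = (196 + 124) / 5 = 64
R = √64 = 8  ⇒  r_B = 8 − 7 = 1

rB=1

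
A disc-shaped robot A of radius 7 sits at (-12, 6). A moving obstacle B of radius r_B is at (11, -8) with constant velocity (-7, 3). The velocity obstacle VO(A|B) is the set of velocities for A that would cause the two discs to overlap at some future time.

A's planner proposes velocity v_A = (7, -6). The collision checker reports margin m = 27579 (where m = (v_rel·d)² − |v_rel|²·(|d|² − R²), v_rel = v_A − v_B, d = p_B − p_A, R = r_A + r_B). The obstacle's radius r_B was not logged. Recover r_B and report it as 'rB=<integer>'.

m = 27579
d = (23, -14);  v_rel = (14, -9),  |v_rel|² = 277
v_rel×d = (14)·(-14) − (-9)·(23) = 11
since m = R²·277 − 11²:  R² = (121 + 27579) / 277 = 100
R = √100 = 10  ⇒  r_B = 10 − 7 = 3

rB=3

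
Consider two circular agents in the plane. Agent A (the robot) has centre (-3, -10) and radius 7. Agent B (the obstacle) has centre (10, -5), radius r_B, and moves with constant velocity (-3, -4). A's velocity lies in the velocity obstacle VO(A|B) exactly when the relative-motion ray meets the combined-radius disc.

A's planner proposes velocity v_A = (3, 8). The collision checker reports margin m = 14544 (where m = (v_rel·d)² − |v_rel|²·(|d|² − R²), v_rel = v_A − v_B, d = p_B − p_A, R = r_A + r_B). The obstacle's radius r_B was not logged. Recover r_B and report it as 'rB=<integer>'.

m = 14544
d = (13, 5);  v_rel = (6, 12),  |v_rel|² = 180
v_rel×d = (6)·(5) − (12)·(13) = -126
since m = R²·180 − (-126)²:  R² = (15876 + 14544) / 180 = 169
R = √169 = 13  ⇒  r_B = 13 − 7 = 6

rB=6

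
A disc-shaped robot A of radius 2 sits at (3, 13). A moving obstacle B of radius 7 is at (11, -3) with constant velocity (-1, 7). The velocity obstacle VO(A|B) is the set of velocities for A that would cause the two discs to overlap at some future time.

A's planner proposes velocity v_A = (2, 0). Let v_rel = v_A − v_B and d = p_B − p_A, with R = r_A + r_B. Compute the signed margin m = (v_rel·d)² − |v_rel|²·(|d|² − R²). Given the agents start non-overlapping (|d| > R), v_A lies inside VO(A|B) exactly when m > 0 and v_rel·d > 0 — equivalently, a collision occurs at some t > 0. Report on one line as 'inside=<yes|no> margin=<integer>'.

d = (8, -16),  |d|² = 320;  R = 2+7 = 9,  c = 320−9² = 239
v_rel = (3, -7),  |v_rel|² = 58;  v_rel·d = (3)·(8) + (-7)·(-16) = 136
58·t² − 272·t + 239 = 0  ⇒  m = 136² − 58·239 = 4634
m = 4634 > 0,  v_rel·d = 136 > 0  ⇒  inside

inside=yes margin=4634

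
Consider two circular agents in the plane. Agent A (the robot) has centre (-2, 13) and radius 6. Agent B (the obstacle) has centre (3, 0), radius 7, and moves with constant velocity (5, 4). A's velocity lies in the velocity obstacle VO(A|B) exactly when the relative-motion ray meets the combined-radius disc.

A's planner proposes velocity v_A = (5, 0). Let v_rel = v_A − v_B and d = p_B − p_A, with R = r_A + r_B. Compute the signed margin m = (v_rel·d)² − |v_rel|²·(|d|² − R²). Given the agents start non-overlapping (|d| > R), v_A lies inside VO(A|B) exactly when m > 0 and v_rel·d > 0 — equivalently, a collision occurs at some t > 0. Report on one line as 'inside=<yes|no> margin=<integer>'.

d = (5, -13),  |d|² = 194;  R = 6+7 = 13,  c = 194−13² = 25
v_rel = (0, -4),  |v_rel|² = 16;  v_rel·d = (0)·(5) + (-4)·(-13) = 52
16·t² − 104·t + 25 = 0  ⇒  m = 52² − 16·25 = 2304
m = 2304 > 0,  v_rel·d = 52 > 0  ⇒  inside

inside=yes margin=2304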